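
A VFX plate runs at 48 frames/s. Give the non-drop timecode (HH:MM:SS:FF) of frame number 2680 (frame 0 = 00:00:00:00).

2680 ÷ 48 = 55 full seconds, remainder 40 frames.
55 s = 0 h 0 min 55 s.
Timecode: 00:00:55:40.

00:00:55:40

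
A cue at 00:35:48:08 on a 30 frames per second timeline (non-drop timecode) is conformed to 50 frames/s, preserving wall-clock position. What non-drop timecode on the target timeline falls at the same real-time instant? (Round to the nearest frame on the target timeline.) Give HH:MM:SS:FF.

Source frame index: (0×3600 + 35×60 + 48) × 30 + 8 = 64448.
Real time: 64448 / (30) = 32224/15 s.
Target frame: (32224/15) × (50) = 322240/3 ≈ 107413.333 → 107413.
At 50 labels/s: frame 107413 → 00:35:48:13.

00:35:48:13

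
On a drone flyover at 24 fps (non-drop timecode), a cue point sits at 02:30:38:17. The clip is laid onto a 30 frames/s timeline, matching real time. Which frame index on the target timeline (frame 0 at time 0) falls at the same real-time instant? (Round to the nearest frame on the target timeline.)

frame 271161

Source frame index: (2×3600 + 30×60 + 38) × 24 + 17 = 216929.
Real time: 216929 / (24) = 216929/24 s.
Target frame: (216929/24) × (30) = 1084645/4 ≈ 271161.250 → 271161.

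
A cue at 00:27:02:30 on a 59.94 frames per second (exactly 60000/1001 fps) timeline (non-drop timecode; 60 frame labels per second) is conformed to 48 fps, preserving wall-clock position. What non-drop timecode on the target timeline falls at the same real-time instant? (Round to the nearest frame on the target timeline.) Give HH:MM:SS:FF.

Source frame index: (0×3600 + 27×60 + 2) × 60 + 30 = 97350.
Real time: 97350 / (60000/1001) = 649649/400 s.
Target frame: (649649/400) × (48) = 1948947/25 ≈ 77957.880 → 77958.
At 48 labels/s: frame 77958 → 00:27:04:06.

00:27:04:06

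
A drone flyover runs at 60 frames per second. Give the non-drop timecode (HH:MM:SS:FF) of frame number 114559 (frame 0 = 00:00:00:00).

00:31:49:19

114559 ÷ 60 = 1909 full seconds, remainder 19 frames.
1909 s = 0 h 31 min 49 s.
Timecode: 00:31:49:19.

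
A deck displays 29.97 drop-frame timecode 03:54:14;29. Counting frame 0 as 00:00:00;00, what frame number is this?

421227

Complete 10-minute blocks: 23, each 17982 frames → 413586.
Remaining 4 whole minutes in the current block: 1800 + 3 × 1798 = 7194 frames.
Within the current minute: 14 × 30 + 29 − 2 = 447 (labels ;00/;01 skipped at this minute). Total = 413586 + 7194 + 447 = 421227.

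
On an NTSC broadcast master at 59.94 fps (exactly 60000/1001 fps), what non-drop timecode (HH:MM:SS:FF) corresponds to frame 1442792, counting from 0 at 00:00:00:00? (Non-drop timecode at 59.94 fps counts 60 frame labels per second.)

1442792 ÷ 60 = 24046 full seconds, remainder 32 frames.
24046 s = 6 h 40 min 46 s.
Timecode: 06:40:46:32.

06:40:46:32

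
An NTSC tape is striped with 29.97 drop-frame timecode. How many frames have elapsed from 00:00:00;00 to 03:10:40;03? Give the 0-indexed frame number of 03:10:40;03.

342861

Complete 10-minute blocks: 19, each 17982 frames → 341658.
Remaining 0 whole minutes in the current block: 0 frames.
Within the current minute: 40 × 30 + 3 = 1203. Total = 341658 + 0 + 1203 = 342861.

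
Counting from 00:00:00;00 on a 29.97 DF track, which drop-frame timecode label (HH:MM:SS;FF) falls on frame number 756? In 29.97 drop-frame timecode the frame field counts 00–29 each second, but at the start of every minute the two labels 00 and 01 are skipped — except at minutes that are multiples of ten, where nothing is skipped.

Each 10-minute DF block holds 10 × 60 × 30 − 9 × 2 = 17982 frames. 756 ÷ 17982 → 0 full blocks, remainder 756.
Within the partial block the first minute is 1800 frames and each further minute 1798, so 0 further minute boundaries passed. Total skipped labels = 18 × 0 + 2 × 0 = 0.
Non-drop label index = 756 + 0 = 756; at 30 labels/s that is 00:00:25:06, i.e. DF 00:00:25;06.

00:00:25;06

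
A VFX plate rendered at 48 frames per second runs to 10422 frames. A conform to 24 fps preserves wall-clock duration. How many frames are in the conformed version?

Target frames = source frames × (target rate / source rate) = 10422 × (24)/(48) = 10422 × 1/2 = 5211.

5211 frames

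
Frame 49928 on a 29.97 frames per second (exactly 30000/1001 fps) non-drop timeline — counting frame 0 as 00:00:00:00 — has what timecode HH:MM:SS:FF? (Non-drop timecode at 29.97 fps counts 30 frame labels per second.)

00:27:44:08

49928 ÷ 30 = 1664 full seconds, remainder 8 frames.
1664 s = 0 h 27 min 44 s.
Timecode: 00:27:44:08.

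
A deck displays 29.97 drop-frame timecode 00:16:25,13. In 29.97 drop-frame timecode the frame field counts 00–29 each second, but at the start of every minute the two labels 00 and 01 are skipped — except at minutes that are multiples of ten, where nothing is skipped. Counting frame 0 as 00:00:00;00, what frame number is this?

29533

As if non-drop at 30 labels/s: (0 × 3600 + 16 × 60 + 25) × 30 + 13 = 29563.
Minute boundaries passed: 16; those not divisible by 10: 16 − 1 = 15; dropped labels = 2 × 15 = 30.
Actual frame index = 29563 − 30 = 29533.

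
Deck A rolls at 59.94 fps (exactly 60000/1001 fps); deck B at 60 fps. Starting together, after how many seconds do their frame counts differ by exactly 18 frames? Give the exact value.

300.3 seconds

The gap grows by |60 − 60000/1001| = 60/1001 frames per second.
Time for a 18-frame gap: 18 ÷ (60/1001) = 300.3 s.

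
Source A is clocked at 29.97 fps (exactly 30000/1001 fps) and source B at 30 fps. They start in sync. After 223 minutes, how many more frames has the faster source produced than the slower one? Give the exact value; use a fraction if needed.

401400/1001 frames

223 min = 13380 s.
A emits 30000/1001 × 13380 = 401400000/1001 frames; B emits 30 × 13380 = 401400.
Difference = 401400/1001 frames (≈ 400.9990); B is ahead of A.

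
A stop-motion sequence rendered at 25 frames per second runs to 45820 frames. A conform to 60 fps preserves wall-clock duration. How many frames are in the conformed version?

109968 frames

Target frames = source frames × (target rate / source rate) = 45820 × (60)/(25) = 45820 × 12/5 = 109968.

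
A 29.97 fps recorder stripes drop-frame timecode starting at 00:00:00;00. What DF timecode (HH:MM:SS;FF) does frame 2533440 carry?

23:28:52;16

Ten DF minutes hold 17982 frames, so frame 2533440 lies in block 140 (frames 2517480–2535461) with 15960 frames into that block.
The block's first minute is 1800 frames and the rest 1798 each; 15960 frames reaches minute 8, so 140 × 18 + 8 × 2 = 2536 labels have been skipped so far.
Adding those back, label number 2533440 + 2536 = 2535976 at 30 labels/s is 84532 s + 16 f = 23 h 28 min 52 s frame 16, i.e. 23:28:52;16.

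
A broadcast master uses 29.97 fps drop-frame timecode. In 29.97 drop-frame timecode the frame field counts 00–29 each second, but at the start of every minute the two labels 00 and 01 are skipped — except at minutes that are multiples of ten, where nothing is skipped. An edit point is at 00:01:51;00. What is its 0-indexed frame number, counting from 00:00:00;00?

3328

As if non-drop at 30 labels/s: (0 × 3600 + 1 × 60 + 51) × 30 + 0 = 3330.
Minute boundaries passed: 1; those not divisible by 10: 1 − 0 = 1; dropped labels = 2 × 1 = 2.
Actual frame index = 3330 − 2 = 3328.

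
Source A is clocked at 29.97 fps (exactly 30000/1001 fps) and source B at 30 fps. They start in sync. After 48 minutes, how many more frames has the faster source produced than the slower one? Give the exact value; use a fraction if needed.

86400/1001 frames

48 min = 2880 s.
A emits 30000/1001 × 2880 = 86400000/1001 frames; B emits 30 × 2880 = 86400.
Difference = 86400/1001 frames (≈ 86.3137); B is ahead of A.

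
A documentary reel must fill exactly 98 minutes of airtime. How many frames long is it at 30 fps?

176400 frames

98 min = 5880 s.
Frames = 5880 × 30 = 176400.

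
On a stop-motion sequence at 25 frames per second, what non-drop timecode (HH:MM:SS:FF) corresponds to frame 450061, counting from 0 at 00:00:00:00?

450061 ÷ 25 = 18002 full seconds, remainder 11 frames.
18002 s = 5 h 0 min 2 s.
Timecode: 05:00:02:11.

05:00:02:11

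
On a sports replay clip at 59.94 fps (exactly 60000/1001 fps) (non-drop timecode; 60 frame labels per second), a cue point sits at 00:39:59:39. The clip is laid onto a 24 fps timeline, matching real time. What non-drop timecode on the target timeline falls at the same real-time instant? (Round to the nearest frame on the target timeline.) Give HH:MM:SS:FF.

Source frame index: (0×3600 + 39×60 + 59) × 60 + 39 = 143979.
Real time: 143979 / (60000/1001) = 48040993/20000 s.
Target frame: (48040993/20000) × (24) = 144122979/2500 ≈ 57649.192 → 57649.
At 24 labels/s: frame 57649 → 00:40:02:01.

00:40:02:01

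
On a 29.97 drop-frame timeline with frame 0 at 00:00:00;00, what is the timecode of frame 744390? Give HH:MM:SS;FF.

Ten DF minutes hold 17982 frames, so frame 744390 lies in block 41 (frames 737262–755243) with 7128 frames into that block.
The block's first minute is 1800 frames and the rest 1798 each; 7128 frames reaches minute 3, so 41 × 18 + 3 × 2 = 744 labels have been skipped so far.
Adding those back, label number 744390 + 744 = 745134 at 30 labels/s is 24837 s + 24 f = 6 h 53 min 57 s frame 24, i.e. 06:53:57;24.

06:53:57;24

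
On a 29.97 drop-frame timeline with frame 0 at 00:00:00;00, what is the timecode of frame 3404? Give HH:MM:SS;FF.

00:01:53;16

Each 10-minute DF block holds 10 × 60 × 30 − 9 × 2 = 17982 frames. 3404 ÷ 17982 → 0 full blocks, remainder 3404.
Within the partial block the first minute is 1800 frames and each further minute 1798, so 1 further minute boundary passed. Total skipped labels = 18 × 0 + 2 × 1 = 2.
Non-drop label index = 3404 + 2 = 3406; at 30 labels/s that is 00:01:53:16, i.e. DF 00:01:53;16.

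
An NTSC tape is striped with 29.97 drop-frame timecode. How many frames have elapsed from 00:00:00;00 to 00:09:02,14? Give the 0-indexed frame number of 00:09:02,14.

16256

Complete 10-minute blocks: 0, each 17982 frames → 0.
Remaining 9 whole minutes in the current block: 1800 + 8 × 1798 = 16184 frames.
Within the current minute: 2 × 30 + 14 − 2 = 72 (labels ;00/;01 skipped at this minute). Total = 0 + 16184 + 72 = 16256.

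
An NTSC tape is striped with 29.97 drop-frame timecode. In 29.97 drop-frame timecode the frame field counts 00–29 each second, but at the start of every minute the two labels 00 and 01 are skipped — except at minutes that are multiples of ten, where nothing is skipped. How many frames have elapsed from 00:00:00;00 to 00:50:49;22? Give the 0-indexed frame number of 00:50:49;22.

Complete 10-minute blocks: 5, each 17982 frames → 89910.
Remaining 0 whole minutes in the current block: 0 frames.
Within the current minute: 49 × 30 + 22 = 1492. Total = 89910 + 0 + 1492 = 91402.

91402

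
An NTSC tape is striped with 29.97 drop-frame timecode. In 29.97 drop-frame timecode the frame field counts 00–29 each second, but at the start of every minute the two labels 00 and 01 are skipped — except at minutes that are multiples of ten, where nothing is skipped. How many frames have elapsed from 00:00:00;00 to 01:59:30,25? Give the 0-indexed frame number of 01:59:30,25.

As if non-drop at 30 labels/s: (1 × 3600 + 59 × 60 + 30) × 30 + 25 = 215125.
Minute boundaries passed: 119; those not divisible by 10: 119 − 11 = 108; dropped labels = 2 × 108 = 216.
Actual frame index = 215125 − 216 = 214909.

214909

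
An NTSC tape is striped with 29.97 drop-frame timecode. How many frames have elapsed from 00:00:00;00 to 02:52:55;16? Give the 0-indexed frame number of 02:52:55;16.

310956

Complete 10-minute blocks: 17, each 17982 frames → 305694.
Remaining 2 whole minutes in the current block: 1800 + 1 × 1798 = 3598 frames.
Within the current minute: 55 × 30 + 16 − 2 = 1664 (labels ;00/;01 skipped at this minute). Total = 305694 + 3598 + 1664 = 310956.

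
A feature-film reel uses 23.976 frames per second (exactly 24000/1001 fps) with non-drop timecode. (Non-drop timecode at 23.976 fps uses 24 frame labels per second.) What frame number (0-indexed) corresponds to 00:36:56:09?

frame 53193

Total seconds to the label: (0 × 3600 + 36 × 60 + 56) = 2216.
Frame index = 2216 × 24 + 9 = 53193.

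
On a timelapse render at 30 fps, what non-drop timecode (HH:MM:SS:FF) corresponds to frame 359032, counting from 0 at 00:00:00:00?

03:19:27:22

359032 ÷ 30 = 11967 full seconds, remainder 22 frames.
11967 s = 3 h 19 min 27 s.
Timecode: 03:19:27:22.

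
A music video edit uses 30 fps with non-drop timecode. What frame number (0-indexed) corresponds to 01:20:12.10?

Total seconds to the label: (1 × 3600 + 20 × 60 + 12) = 4812.
Frame index = 4812 × 30 + 10 = 144370.

frame 144370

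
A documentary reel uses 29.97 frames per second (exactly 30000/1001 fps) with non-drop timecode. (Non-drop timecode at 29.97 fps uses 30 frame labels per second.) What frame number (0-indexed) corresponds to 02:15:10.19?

Total seconds to the label: (2 × 3600 + 15 × 60 + 10) = 8110.
Frame index = 8110 × 30 + 19 = 243319.

243319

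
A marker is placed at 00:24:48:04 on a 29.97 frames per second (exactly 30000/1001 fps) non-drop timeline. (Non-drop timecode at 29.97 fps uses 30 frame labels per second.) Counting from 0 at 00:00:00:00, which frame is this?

Total seconds to the label: (0 × 3600 + 24 × 60 + 48) = 1488.
Frame index = 1488 × 30 + 4 = 44644.

44644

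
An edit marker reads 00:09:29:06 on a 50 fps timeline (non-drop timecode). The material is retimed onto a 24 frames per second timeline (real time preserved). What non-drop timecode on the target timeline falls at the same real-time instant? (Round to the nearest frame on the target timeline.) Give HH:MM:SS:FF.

00:09:29:03

Source frame index: (0×3600 + 9×60 + 29) × 50 + 6 = 28456.
Real time: 28456 / (50) = 14228/25 s.
Target frame: (14228/25) × (24) = 341472/25 ≈ 13658.880 → 13659.
At 24 labels/s: frame 13659 → 00:09:29:03.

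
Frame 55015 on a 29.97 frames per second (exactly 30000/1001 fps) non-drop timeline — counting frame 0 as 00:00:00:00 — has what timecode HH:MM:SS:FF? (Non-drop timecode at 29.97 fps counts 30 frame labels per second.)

55015 ÷ 30 = 1833 full seconds, remainder 25 frames.
1833 s = 0 h 30 min 33 s.
Timecode: 00:30:33:25.

00:30:33:25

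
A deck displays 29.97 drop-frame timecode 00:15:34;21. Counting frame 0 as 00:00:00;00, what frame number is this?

28013

Complete 10-minute blocks: 1, each 17982 frames → 17982.
Remaining 5 whole minutes in the current block: 1800 + 4 × 1798 = 8992 frames.
Within the current minute: 34 × 30 + 21 − 2 = 1039 (labels ;00/;01 skipped at this minute). Total = 17982 + 8992 + 1039 = 28013.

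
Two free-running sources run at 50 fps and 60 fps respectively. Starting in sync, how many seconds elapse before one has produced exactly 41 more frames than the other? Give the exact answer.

The gap grows by |60 − 50| = 10 frames per second.
Time for a 41-frame gap: 41 ÷ (10) = 4.1 s.

4.1 seconds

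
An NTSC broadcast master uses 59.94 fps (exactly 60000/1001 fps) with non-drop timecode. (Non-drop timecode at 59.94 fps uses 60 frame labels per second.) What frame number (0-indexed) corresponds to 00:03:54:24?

Total seconds to the label: (0 × 3600 + 3 × 60 + 54) = 234.
Frame index = 234 × 60 + 24 = 14064.

14064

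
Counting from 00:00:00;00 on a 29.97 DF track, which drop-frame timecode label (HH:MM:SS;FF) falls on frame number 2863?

Ten DF minutes hold 17982 frames, so frame 2863 lies in block 0 (frames 0–17981) with 2863 frames into that block.
The block's first minute is 1800 frames and the rest 1798 each; 2863 frames reaches minute 1, so 0 × 18 + 1 × 2 = 2 labels have been skipped so far.
Adding those back, label number 2863 + 2 = 2865 at 30 labels/s is 95 s + 15 f = 0 h 1 min 35 s frame 15, i.e. 00:01:35;15.

00:01:35;15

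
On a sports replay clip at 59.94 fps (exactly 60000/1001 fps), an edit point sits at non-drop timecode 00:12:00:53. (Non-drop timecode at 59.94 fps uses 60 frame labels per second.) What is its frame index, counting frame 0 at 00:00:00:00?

Total seconds to the label: (0 × 3600 + 12 × 60 + 0) = 720.
Frame index = 720 × 60 + 53 = 43253.

43253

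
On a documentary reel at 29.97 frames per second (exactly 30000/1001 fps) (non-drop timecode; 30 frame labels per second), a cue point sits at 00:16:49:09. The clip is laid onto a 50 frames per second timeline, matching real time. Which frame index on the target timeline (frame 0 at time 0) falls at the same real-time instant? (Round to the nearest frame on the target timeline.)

Source frame index: (0×3600 + 16×60 + 49) × 30 + 9 = 30279.
Real time: 30279 / (30000/1001) = 10103093/10000 s.
Target frame: (10103093/10000) × (50) = 10103093/200 ≈ 50515.465 → 50515.

frame 50515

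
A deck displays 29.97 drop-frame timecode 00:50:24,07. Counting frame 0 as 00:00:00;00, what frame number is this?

As if non-drop at 30 labels/s: (0 × 3600 + 50 × 60 + 24) × 30 + 7 = 90727.
Minute boundaries passed: 50; those not divisible by 10: 50 − 5 = 45; dropped labels = 2 × 45 = 90.
Actual frame index = 90727 − 90 = 90637.

90637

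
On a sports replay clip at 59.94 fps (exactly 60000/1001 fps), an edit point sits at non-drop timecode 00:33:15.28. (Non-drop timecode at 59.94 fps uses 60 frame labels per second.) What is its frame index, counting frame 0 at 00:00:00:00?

frame 119728

Total seconds to the label: (0 × 3600 + 33 × 60 + 15) = 1995.
Frame index = 1995 × 60 + 28 = 119728.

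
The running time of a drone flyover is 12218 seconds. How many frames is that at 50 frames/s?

Frames = 12218 × 50 = 610900.

610900 frames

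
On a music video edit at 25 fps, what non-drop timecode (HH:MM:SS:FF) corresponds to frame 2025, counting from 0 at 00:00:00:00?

2025 ÷ 25 = 81 full seconds, remainder 0 frames.
81 s = 0 h 1 min 21 s.
Timecode: 00:01:21:00.

00:01:21:00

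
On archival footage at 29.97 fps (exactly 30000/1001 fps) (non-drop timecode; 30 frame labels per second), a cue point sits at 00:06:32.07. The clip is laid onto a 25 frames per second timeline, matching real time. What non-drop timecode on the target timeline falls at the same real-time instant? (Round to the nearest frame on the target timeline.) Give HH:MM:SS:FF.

Source frame index: (0×3600 + 6×60 + 32) × 30 + 7 = 11767.
Real time: 11767 / (30000/1001) = 11778767/30000 s.
Target frame: (11778767/30000) × (25) = 11778767/1200 ≈ 9815.639 → 9816.
At 25 labels/s: frame 9816 → 00:06:32:16.

00:06:32:16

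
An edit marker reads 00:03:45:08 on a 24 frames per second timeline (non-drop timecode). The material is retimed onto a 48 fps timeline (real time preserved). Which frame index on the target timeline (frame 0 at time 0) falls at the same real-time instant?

frame 10816

Source frame index: (0×3600 + 3×60 + 45) × 24 + 8 = 5408.
Real time: 5408 / (24) = 676/3 s.
Target frame: (676/3) × (48) = 10816.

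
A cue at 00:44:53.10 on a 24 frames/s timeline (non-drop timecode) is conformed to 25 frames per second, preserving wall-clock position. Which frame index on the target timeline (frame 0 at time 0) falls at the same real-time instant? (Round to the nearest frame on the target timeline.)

frame 67335

Source frame index: (0×3600 + 44×60 + 53) × 24 + 10 = 64642.
Real time: 64642 / (24) = 32321/12 s.
Target frame: (32321/12) × (25) = 808025/12 ≈ 67335.417 → 67335.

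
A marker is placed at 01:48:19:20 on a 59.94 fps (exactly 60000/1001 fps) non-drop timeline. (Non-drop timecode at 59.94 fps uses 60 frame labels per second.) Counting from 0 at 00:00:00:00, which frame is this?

Total seconds to the label: (1 × 3600 + 48 × 60 + 19) = 6499.
Frame index = 6499 × 60 + 20 = 389960.

frame 389960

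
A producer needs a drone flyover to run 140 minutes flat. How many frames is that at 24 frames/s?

140 min = 8400 s.
Frames = 8400 × 24 = 201600.

201600 frames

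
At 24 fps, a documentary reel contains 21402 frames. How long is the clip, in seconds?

Running time = 21402 / (24) = 891.75 s.

891.75 seconds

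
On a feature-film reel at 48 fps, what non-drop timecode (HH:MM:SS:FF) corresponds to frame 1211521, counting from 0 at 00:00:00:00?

07:00:40:01

1211521 ÷ 48 = 25240 full seconds, remainder 1 frame.
25240 s = 7 h 0 min 40 s.
Timecode: 07:00:40:01.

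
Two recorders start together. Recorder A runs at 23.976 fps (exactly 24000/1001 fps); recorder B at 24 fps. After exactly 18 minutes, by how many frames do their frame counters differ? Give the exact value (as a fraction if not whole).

18 min = 1080 s.
A emits 24000/1001 × 1080 = 25920000/1001 frames; B emits 24 × 1080 = 25920.
Difference = 25920/1001 frames (≈ 25.8941); B is ahead of A.

25920/1001 frames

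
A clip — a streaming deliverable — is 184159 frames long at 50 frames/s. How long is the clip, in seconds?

3683.18 seconds

Running time = 184159 / (50) = 3683.18 s.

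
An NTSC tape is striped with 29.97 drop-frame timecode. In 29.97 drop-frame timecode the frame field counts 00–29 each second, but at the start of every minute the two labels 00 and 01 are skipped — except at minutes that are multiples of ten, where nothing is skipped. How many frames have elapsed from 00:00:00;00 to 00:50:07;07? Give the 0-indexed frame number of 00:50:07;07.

As if non-drop at 30 labels/s: (0 × 3600 + 50 × 60 + 7) × 30 + 7 = 90217.
Minute boundaries passed: 50; those not divisible by 10: 50 − 5 = 45; dropped labels = 2 × 45 = 90.
Actual frame index = 90217 − 90 = 90127.

90127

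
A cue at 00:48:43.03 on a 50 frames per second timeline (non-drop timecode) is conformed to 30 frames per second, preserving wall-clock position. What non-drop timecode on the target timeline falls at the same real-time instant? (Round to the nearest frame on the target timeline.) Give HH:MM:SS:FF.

00:48:43:02

Source frame index: (0×3600 + 48×60 + 43) × 50 + 3 = 146153.
Real time: 146153 / (50) = 146153/50 s.
Target frame: (146153/50) × (30) = 438459/5 ≈ 87691.800 → 87692.
At 30 labels/s: frame 87692 → 00:48:43:02.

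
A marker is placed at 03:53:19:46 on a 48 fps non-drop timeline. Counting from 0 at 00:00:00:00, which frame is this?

frame 671998

Total seconds to the label: (3 × 3600 + 53 × 60 + 19) = 13999.
Frame index = 13999 × 48 + 46 = 671998.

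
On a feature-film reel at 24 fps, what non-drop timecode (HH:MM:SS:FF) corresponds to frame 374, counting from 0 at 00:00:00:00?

374 ÷ 24 = 15 full seconds, remainder 14 frames.
15 s = 0 h 0 min 15 s.
Timecode: 00:00:15:14.

00:00:15:14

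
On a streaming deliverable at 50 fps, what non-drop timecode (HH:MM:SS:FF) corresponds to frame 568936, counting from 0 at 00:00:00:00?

568936 ÷ 50 = 11378 full seconds, remainder 36 frames.
11378 s = 3 h 9 min 38 s.
Timecode: 03:09:38:36.

03:09:38:36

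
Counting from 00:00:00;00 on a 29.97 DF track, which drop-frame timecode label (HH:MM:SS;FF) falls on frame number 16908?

Ten DF minutes hold 17982 frames, so frame 16908 lies in block 0 (frames 0–17981) with 16908 frames into that block.
The block's first minute is 1800 frames and the rest 1798 each; 16908 frames reaches minute 9, so 0 × 18 + 9 × 2 = 18 labels have been skipped so far.
Adding those back, label number 16908 + 18 = 16926 at 30 labels/s is 564 s + 6 f = 0 h 9 min 24 s frame 6, i.e. 00:09:24;06.

00:09:24;06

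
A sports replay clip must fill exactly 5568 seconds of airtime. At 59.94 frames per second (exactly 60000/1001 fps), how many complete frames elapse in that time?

Frames = 5568 × 60000/1001 = 334080000/1001 ≈ 333746.2537.
Complete frames: 333746.

333746 frames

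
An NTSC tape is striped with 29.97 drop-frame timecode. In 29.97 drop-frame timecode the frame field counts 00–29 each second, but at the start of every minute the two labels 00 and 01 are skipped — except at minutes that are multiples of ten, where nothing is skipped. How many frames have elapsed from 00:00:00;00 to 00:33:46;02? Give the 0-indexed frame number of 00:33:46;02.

60722

Complete 10-minute blocks: 3, each 17982 frames → 53946.
Remaining 3 whole minutes in the current block: 1800 + 2 × 1798 = 5396 frames.
Within the current minute: 46 × 30 + 2 − 2 = 1380 (labels ;00/;01 skipped at this minute). Total = 53946 + 5396 + 1380 = 60722.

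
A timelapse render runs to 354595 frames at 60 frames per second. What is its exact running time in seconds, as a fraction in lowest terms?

Running time = 354595 ÷ (60) = 354595 × 1/60 = 70919/12 s.

70919/12 seconds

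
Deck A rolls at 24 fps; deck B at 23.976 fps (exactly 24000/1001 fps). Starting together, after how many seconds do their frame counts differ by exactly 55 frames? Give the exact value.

55055/24 seconds

The gap grows by |24000/1001 − 24| = 24/1001 frames per second.
Time for a 55-frame gap: 55 ÷ (24/1001) = 55055/24 s.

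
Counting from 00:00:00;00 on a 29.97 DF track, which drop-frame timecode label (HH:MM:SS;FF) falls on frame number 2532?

Ten DF minutes hold 17982 frames, so frame 2532 lies in block 0 (frames 0–17981) with 2532 frames into that block.
The block's first minute is 1800 frames and the rest 1798 each; 2532 frames reaches minute 1, so 0 × 18 + 1 × 2 = 2 labels have been skipped so far.
Adding those back, label number 2532 + 2 = 2534 at 30 labels/s is 84 s + 14 f = 0 h 1 min 24 s frame 14, i.e. 00:01:24;14.

00:01:24;14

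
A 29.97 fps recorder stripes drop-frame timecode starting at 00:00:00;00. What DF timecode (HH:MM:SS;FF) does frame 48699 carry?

Ten DF minutes hold 17982 frames, so frame 48699 lies in block 2 (frames 35964–53945) with 12735 frames into that block.
The block's first minute is 1800 frames and the rest 1798 each; 12735 frames reaches minute 7, so 2 × 18 + 7 × 2 = 50 labels have been skipped so far.
Adding those back, label number 48699 + 50 = 48749 at 30 labels/s is 1624 s + 29 f = 0 h 27 min 4 s frame 29, i.e. 00:27:04;29.

00:27:04;29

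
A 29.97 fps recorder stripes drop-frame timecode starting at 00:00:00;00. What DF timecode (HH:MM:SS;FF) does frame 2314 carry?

Ten DF minutes hold 17982 frames, so frame 2314 lies in block 0 (frames 0–17981) with 2314 frames into that block.
The block's first minute is 1800 frames and the rest 1798 each; 2314 frames reaches minute 1, so 0 × 18 + 1 × 2 = 2 labels have been skipped so far.
Adding those back, label number 2314 + 2 = 2316 at 30 labels/s is 77 s + 6 f = 0 h 1 min 17 s frame 6, i.e. 00:01:17;06.

00:01:17;06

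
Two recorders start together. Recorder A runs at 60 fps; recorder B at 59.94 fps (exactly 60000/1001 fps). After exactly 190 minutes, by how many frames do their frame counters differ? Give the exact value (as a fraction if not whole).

684000/1001 frames

190 min = 11400 s.
A emits 60 × 11400 = 684000 frames; B emits 60000/1001 × 11400 = 684000000/1001.
Difference = 684000/1001 frames (≈ 683.3167); B is behind A.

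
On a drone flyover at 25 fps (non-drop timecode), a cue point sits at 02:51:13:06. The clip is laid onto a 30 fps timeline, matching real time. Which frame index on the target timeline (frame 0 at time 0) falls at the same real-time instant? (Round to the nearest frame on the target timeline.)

Source frame index: (2×3600 + 51×60 + 13) × 25 + 6 = 256831.
Real time: 256831 / (25) = 256831/25 s.
Target frame: (256831/25) × (30) = 1540986/5 ≈ 308197.200 → 308197.

frame 308197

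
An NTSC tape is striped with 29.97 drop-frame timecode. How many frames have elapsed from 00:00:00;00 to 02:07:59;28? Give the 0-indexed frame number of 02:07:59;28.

230168

Complete 10-minute blocks: 12, each 17982 frames → 215784.
Remaining 7 whole minutes in the current block: 1800 + 6 × 1798 = 12588 frames.
Within the current minute: 59 × 30 + 28 − 2 = 1796 (labels ;00/;01 skipped at this minute). Total = 215784 + 12588 + 1796 = 230168.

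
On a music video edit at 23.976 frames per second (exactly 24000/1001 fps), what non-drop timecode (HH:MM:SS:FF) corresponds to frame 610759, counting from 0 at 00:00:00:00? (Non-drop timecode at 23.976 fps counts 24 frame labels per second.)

610759 ÷ 24 = 25448 full seconds, remainder 7 frames.
25448 s = 7 h 4 min 8 s.
Timecode: 07:04:08:07.

07:04:08:07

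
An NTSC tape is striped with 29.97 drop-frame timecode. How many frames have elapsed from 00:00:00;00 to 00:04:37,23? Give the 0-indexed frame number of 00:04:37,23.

Complete 10-minute blocks: 0, each 17982 frames → 0.
Remaining 4 whole minutes in the current block: 1800 + 3 × 1798 = 7194 frames.
Within the current minute: 37 × 30 + 23 − 2 = 1131 (labels ;00/;01 skipped at this minute). Total = 0 + 7194 + 1131 = 8325.

8325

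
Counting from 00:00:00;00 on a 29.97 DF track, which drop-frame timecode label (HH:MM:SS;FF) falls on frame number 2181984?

20:13:25;18

Each 10-minute DF block holds 10 × 60 × 30 − 9 × 2 = 17982 frames. 2181984 ÷ 17982 → 121 full blocks, remainder 6162.
Within the partial block the first minute is 1800 frames and each further minute 1798, so 3 further minute boundaries passed. Total skipped labels = 18 × 121 + 2 × 3 = 2184.
Non-drop label index = 2181984 + 2184 = 2184168; at 30 labels/s that is 20:13:25:18, i.e. DF 20:13:25;18.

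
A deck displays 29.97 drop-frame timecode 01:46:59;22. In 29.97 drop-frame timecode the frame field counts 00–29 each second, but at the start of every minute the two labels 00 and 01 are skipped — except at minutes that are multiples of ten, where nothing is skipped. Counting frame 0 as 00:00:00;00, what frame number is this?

192400

As if non-drop at 30 labels/s: (1 × 3600 + 46 × 60 + 59) × 30 + 22 = 192592.
Minute boundaries passed: 106; those not divisible by 10: 106 − 10 = 96; dropped labels = 2 × 96 = 192.
Actual frame index = 192592 − 192 = 192400.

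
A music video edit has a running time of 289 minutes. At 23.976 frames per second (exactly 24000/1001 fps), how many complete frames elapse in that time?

289 min = 17340 s.
Frames = 17340 × 24000/1001 = 416160000/1001 ≈ 415744.2557.
Complete frames: 415744.

415744 frames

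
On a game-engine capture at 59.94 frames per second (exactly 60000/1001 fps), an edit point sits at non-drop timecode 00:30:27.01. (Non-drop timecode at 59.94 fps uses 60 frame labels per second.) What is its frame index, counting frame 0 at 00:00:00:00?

Total seconds to the label: (0 × 3600 + 30 × 60 + 27) = 1827.
Frame index = 1827 × 60 + 1 = 109621.

frame 109621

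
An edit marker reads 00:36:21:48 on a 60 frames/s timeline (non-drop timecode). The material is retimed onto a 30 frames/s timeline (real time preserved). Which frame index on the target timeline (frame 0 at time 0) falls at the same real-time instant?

frame 65454

Source frame index: (0×3600 + 36×60 + 21) × 60 + 48 = 130908.
Real time: 130908 / (60) = 10909/5 s.
Target frame: (10909/5) × (30) = 65454.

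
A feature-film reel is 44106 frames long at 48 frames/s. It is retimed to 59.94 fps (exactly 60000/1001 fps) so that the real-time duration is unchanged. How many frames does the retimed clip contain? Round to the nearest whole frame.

Frames at target rate = 44106 × (60000/1001) / (48) = 55132500/1001 ≈ 55077.423.
Nearest whole frame: 55077.

55077 frames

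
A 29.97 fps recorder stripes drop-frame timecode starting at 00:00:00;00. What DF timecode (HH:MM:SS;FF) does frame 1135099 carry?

Ten DF minutes hold 17982 frames, so frame 1135099 lies in block 63 (frames 1132866–1150847) with 2233 frames into that block.
The block's first minute is 1800 frames and the rest 1798 each; 2233 frames reaches minute 1, so 63 × 18 + 1 × 2 = 1136 labels have been skipped so far.
Adding those back, label number 1135099 + 1136 = 1136235 at 30 labels/s is 37874 s + 15 f = 10 h 31 min 14 s frame 15, i.e. 10:31:14;15.

10:31:14;15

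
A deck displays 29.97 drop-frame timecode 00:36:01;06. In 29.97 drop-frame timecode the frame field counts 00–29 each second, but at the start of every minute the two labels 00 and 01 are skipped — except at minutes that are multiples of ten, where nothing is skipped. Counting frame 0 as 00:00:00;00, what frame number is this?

64770

Complete 10-minute blocks: 3, each 17982 frames → 53946.
Remaining 6 whole minutes in the current block: 1800 + 5 × 1798 = 10790 frames.
Within the current minute: 1 × 30 + 6 − 2 = 34 (labels ;00/;01 skipped at this minute). Total = 53946 + 10790 + 34 = 64770.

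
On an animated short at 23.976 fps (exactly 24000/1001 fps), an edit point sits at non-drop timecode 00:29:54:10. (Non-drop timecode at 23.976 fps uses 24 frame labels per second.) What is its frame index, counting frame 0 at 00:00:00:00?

Total seconds to the label: (0 × 3600 + 29 × 60 + 54) = 1794.
Frame index = 1794 × 24 + 10 = 43066.

43066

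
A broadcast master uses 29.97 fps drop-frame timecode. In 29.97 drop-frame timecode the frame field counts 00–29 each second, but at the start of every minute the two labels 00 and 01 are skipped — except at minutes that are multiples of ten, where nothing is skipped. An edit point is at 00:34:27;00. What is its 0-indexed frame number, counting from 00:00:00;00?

61948

As if non-drop at 30 labels/s: (0 × 3600 + 34 × 60 + 27) × 30 + 0 = 62010.
Minute boundaries passed: 34; those not divisible by 10: 34 − 3 = 31; dropped labels = 2 × 31 = 62.
Actual frame index = 62010 − 62 = 61948.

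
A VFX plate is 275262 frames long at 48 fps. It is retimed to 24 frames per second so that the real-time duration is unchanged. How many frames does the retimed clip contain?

Target frames = source frames × (target rate / source rate) = 275262 × (24)/(48) = 275262 × 1/2 = 137631.

137631 frames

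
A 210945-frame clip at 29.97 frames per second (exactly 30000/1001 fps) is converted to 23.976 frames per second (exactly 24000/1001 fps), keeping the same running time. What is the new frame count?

168756 frames

Target frames = source frames × (target rate / source rate) = 210945 × (24000/1001)/(30000/1001) = 210945 × 4/5 = 168756.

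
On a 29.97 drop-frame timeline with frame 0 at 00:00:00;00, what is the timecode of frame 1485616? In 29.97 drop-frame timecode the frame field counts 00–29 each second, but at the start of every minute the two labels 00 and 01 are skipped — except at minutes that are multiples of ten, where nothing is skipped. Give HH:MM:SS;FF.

13:46:10;04

Each 10-minute DF block holds 10 × 60 × 30 − 9 × 2 = 17982 frames. 1485616 ÷ 17982 → 82 full blocks, remainder 11092.
Within the partial block the first minute is 1800 frames and each further minute 1798, so 6 further minute boundaries passed. Total skipped labels = 18 × 82 + 2 × 6 = 1488.
Non-drop label index = 1485616 + 1488 = 1487104; at 30 labels/s that is 13:46:10:04, i.e. DF 13:46:10;04.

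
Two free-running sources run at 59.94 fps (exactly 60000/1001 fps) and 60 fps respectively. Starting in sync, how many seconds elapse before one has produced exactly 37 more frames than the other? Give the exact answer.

The gap grows by |60 − 60000/1001| = 60/1001 frames per second.
Time for a 37-frame gap: 37 ÷ (60/1001) = 37037/60 s.

37037/60 seconds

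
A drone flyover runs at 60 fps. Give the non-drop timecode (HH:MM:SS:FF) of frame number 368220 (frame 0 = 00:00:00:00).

368220 ÷ 60 = 6137 full seconds, remainder 0 frames.
6137 s = 1 h 42 min 17 s.
Timecode: 01:42:17:00.

01:42:17:00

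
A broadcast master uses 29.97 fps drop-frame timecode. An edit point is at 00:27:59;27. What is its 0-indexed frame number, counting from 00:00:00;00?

As if non-drop at 30 labels/s: (0 × 3600 + 27 × 60 + 59) × 30 + 27 = 50397.
Minute boundaries passed: 27; those not divisible by 10: 27 − 2 = 25; dropped labels = 2 × 25 = 50.
Actual frame index = 50397 − 50 = 50347.

50347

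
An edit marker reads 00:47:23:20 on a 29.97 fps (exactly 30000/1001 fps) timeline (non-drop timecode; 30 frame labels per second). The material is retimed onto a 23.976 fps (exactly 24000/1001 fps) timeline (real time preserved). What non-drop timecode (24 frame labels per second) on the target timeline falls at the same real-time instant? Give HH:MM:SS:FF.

Source frame index: (0×3600 + 47×60 + 23) × 30 + 20 = 85310.
Real time: 85310 / (30000/1001) = 8539531/3000 s.
Target frame: (8539531/3000) × (24000/1001) = 68248.
At 24 labels/s: frame 68248 → 00:47:23:16.

00:47:23:16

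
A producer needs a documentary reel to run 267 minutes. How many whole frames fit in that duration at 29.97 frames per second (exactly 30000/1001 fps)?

480119 frames

267 min = 16020 s.
Frames = 16020 × 30000/1001 = 480600000/1001 ≈ 480119.8801.
Complete frames: 480119.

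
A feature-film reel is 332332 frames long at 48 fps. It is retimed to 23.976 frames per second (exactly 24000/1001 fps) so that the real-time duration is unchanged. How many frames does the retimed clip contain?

166000 frames

Target frames = source frames × (target rate / source rate) = 332332 × (24000/1001)/(48) = 332332 × 500/1001 = 166000.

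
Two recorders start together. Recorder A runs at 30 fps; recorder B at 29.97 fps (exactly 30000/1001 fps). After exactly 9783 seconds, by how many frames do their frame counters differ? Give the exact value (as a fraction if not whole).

293490/1001 frames

A emits 30 × 9783 = 293490 frames; B emits 30000/1001 × 9783 = 293490000/1001.
Difference = 293490/1001 frames (≈ 293.1968); B is behind A.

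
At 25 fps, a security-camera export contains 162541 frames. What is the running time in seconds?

Running time = 162541 / (25) = 6501.64 s.

6501.64 seconds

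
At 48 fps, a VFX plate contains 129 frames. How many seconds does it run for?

2.6875 seconds

Running time = 129 / (48) = 2.6875 s.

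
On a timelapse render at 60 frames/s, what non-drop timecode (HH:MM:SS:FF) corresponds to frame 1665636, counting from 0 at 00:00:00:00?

1665636 ÷ 60 = 27760 full seconds, remainder 36 frames.
27760 s = 7 h 42 min 40 s.
Timecode: 07:42:40:36.

07:42:40:36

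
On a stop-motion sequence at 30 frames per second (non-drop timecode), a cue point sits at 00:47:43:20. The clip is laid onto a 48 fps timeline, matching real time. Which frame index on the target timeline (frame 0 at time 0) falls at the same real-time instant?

Source frame index: (0×3600 + 47×60 + 43) × 30 + 20 = 85910.
Real time: 85910 / (30) = 8591/3 s.
Target frame: (8591/3) × (48) = 137456.

frame 137456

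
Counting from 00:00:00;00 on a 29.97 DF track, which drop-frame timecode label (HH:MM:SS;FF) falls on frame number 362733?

Ten DF minutes hold 17982 frames, so frame 362733 lies in block 20 (frames 359640–377621) with 3093 frames into that block.
The block's first minute is 1800 frames and the rest 1798 each; 3093 frames reaches minute 1, so 20 × 18 + 1 × 2 = 362 labels have been skipped so far.
Adding those back, label number 362733 + 362 = 363095 at 30 labels/s is 12103 s + 5 f = 3 h 21 min 43 s frame 5, i.e. 03:21:43;05.

03:21:43;05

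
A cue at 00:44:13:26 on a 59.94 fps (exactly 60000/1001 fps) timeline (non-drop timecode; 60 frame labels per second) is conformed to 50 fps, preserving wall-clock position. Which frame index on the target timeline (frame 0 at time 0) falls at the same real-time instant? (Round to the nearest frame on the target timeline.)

frame 132804

Source frame index: (0×3600 + 44×60 + 13) × 60 + 26 = 159206.
Real time: 159206 / (60000/1001) = 79682603/30000 s.
Target frame: (79682603/30000) × (50) = 79682603/600 ≈ 132804.338 → 132804.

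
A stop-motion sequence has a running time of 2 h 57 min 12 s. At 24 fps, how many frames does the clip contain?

255168 frames

2 h 57 min 12 s = 10632 s.
Frames = 10632 × 24 = 255168.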